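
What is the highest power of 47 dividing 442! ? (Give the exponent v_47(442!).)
v_47(442!) = 9

Legendre's formula: v_p(n!) = Σ_{k ≥ 1} ⌊n / p^k⌋. For p = 47, n = 442, the terms are:
  ⌊442/47^1⌋ = ⌊442/47⌋ = 9
(the next term ⌊442/47^2⌋ = 0, terminating the sum). Summing: v_47(442!) = 9 = 9.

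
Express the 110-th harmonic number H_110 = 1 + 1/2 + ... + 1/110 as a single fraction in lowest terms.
H_110 = 812425573941376284756780362571245808659649778037/153803387341307877636928566091115101174034840640

Direct summation: H_110 = 1 + 1/2 + ... + 1/110. The least common denominator is lcm(1, ..., 110) = 8459186303771933270031071135011330564571916235200; over this denominator the numerator is 8459186303771933270031071135011330564571916235200 + 4229593151885966635015535567505665282285958117600 + 2819728767923977756677023711670443521523972078400 + 2114796575942983317507767783752832641142979058800 + 1691837260754386654006214227002266112914383247040 + 1409864383961988878338511855835221760761986039200 + 1208455186253133324290153019287332937795988033600 + 1057398287971491658753883891876416320571489529400 + 939909589307992585559007903890147840507990692800 + 845918630377193327003107113501133056457191623520 + 769016936706539388184642830455575505870174203200 + 704932191980994439169255927917610880380993019600 + 650706638751687174617774702693179274197839710400 + 604227593126566662145076509643666468897994016800 + 563945753584795551335404742334088704304794415680 + 528699143985745829376941945938208160285744764700 + 497599194339525486472415949118313562621877425600 + 469954794653996292779503951945073920253995346400 + 445220331777470172106898480790070029714311380800 + 422959315188596663501553556750566528228595811760 + 402818395417711108096717673095777645931996011200 + 384508468353269694092321415227787752935087101600 + 367790708859649272610046571087449154981387662400 + 352466095990497219584627963958805440190496509800 + 338367452150877330801242845400453222582876649408 + 325353319375843587308887351346589637098919855200 + 313303196435997528519669301296715946835996897600 + 302113796563283331072538254821833234448997008400 + 291696079440411492070036935690045881536962628800 + 281972876792397775667702371167044352152397207840 + 272876977541030105484873262419720340792642459200 + 264349571992872914688470972969104080142872382350 + 256338978902179796061547610151858501956724734400 + 248799597169762743236207974559156781310938712800 + 241691037250626664858030603857466587559197606720 + 234977397326998146389751975972536960126997673200 + 228626656858700899190028949594900826069511249600 + 222610165888735086053449240395035014857155690400 + 216902212917229058205924900897726424732613236800 + 211479657594298331750776778375283264114297905880 + 206321617165169104147099295975886111331022347200 + 201409197708855554048358836547888822965998005600 + 196725262878417052791420258953751873594695726400 + 192254234176634847046160707613893876467543550800 + 187981917861598517111801580778029568101598138560 + 183895354429824636305023285543724577490693831200 + 179982687314296452553852577340666607756849281600 + 176233047995248609792313981979402720095248254900 + 172636455179019046327164717041047562542284004800 + 169183726075438665400621422700226611291438324704 + 165866398113175162157471983039437854207292475200 + 162676659687921793654443675673294818549459927600 + 159607288750413835283605115754930765369281438400 + 156651598217998764259834650648357973417998448800 + 153803387341307877636928566091115101174034840640 + 151056898281641665536269127410916617224498504200 + 148406777259156724035632826930023343238103793600 + 145848039720205746035018467845022940768481314400 + 143376039046981919831035103983242890924947732800 + 140986438396198887833851185583522176076198603920 + 138675185307736610984115920246087386304457643200 + 136438488770515052742436631209860170396321229600 + 134272798472570369365572557698592548643998670400 + 132174785996436457344235486484552040071436191175 + 130141327750337434923554940538635854839567942080 + 128169489451089898030773805075929250978362367200 + 126256511996596018955687628880766127829431585600 + 124399798584881371618103987279578390655469356400 + 122596902953216424203348857029149718327129220800 + 120845518625313332429015301928733293779598803360 + 119143469067210327746916494859314514993970651200 + 117488698663499073194875987986268480063498836600 + 115879264435231962603165358013853843350300222400 + 114313328429350449595014474797450413034755624800 + 112789150716959110267080948466817740860958883136 + 111305082944367543026724620197517507428577845200 + 109859562386648484026377547207939357981453457600 + 108451106458614529102962450448863212366306618400 + 107078307642682699620646470063434564108505268800 + 105739828797149165875388389187641632057148952940 + 104434398811999176173223100432238648945332299200 + 103160808582584552073549647987943055665511173600 + 101917907274360641807603266686883500777974894400 + 100704598854427777024179418273944411482999002800 + 99519838867905097294483189823662712524375485120 + 98362631439208526395710129476875936797347863200 + 97232026480137164023345645230015293845654209600 + 96127117088317423523080353806946938233771775400 + 95047037121032958090236754325970006343504676800 + 93990958930799258555900790389014784050799069280 + 92958091250241024945396386099025610599691387200 + 91947677214912318152511642771862288745346915600 + 90958992513676701828291087473240113597547486400 + 89991343657148226276926288670333303878424640800 + 89044066355494034421379696158014005942862276160 + 88116523997624304896156990989701360047624127450 + 87208106224452920309598671494962170768782641600 + 86318227589509523163582358520523781271142002400 + 85446326300726598687182536717286167318908244800 + 84591863037719332700310711350113305645719162352 + 83754319839326071980505654802092381827444715200 + 82933199056587581078735991519718927103646237600 + 82128022366717798738165739174867287034678798400 + 81338329843960896827221837836647409274729963800 + 80563679083542221619343534619155529186399202240 + 79803644375206917641802557877465382684640719200 + 79057815923102180093748328364591874435251553600 + 78325799108999382129917325324178986708999224400 + 77607213796072782293863037935883766647448772800 + 76901693670653938818464283045557550587017420320 = 44683406566775695661622919941418519476280737792035, so H_110 = 44683406566775695661622919941418519476280737792035/8459186303771933270031071135011330564571916235200; reducing by gcd(44683406566775695661622919941418519476280737792035, 8459186303771933270031071135011330564571916235200) = 55 gives 812425573941376284756780362571245808659649778037/153803387341307877636928566091115101174034840640 ≈ 5.28223. (The PNT-adjacent estimate ln(110) + γ ≈ 5.27770 matches within O(1/n).)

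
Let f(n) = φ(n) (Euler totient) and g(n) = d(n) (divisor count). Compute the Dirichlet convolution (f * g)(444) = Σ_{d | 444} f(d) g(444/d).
(φ * d)(444) = 1064

Divisors of 444: [1, 2, 3, 4, 6, 12, 37, 74, 111, 148, 222, 444]. For each d | 444:
  d = 1: φ(1) · d(444/1) = 1 · 12 = 12
  d = 2: φ(2) · d(444/2) = 1 · 8 = 8
  d = 3: φ(3) · d(444/3) = 2 · 6 = 12
  d = 4: φ(4) · d(444/4) = 2 · 4 = 8
  d = 6: φ(6) · d(444/6) = 2 · 4 = 8
  d = 12: φ(12) · d(444/12) = 4 · 2 = 8
  d = 37: φ(37) · d(444/37) = 36 · 6 = 216
  d = 74: φ(74) · d(444/74) = 36 · 4 = 144
  d = 111: φ(111) · d(444/111) = 72 · 3 = 216
  d = 148: φ(148) · d(444/148) = 72 · 2 = 144
  d = 222: φ(222) · d(444/222) = 72 · 2 = 144
  d = 444: φ(444) · d(444/444) = 144 · 1 = 144
Summing: (φ * d)(444) = 12 + 8 + 12 + 8 + 8 + 8 + 216 + 144 + 216 + 144 + 144 + 144 = 1064.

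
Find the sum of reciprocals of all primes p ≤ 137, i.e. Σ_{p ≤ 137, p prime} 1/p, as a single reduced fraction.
Σ 1/p = 134916993045244813891851972880537444693266047783313727/72047817630210000485677936198920432067383702541010310

π(137) = 33, so the primes ≤ 137 are [2, 3, 5, 7, 11, 13, 17, 19, 23, 29, 31, 37, 41, 43, 47, 53, 59, 61, 67, 71, 73, 79, 83, 89, 97, 101, 103, 107, 109, 113, 127, 131, 137]. Summing 1/p over these primes: 134916993045244813891851972880537444693266047783313727/72047817630210000485677936198920432067383702541010310 ≈ 1.8726. Mertens estimate ln ln(137) + 0.2615 ≈ 1.8548.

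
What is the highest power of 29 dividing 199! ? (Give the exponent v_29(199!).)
v_29(199!) = 6

Legendre's formula: v_p(n!) = Σ_{k ≥ 1} ⌊n / p^k⌋. For p = 29, n = 199, the terms are:
  ⌊199/29^1⌋ = ⌊199/29⌋ = 6
(the next term ⌊199/29^2⌋ = 0, terminating the sum). Summing: v_29(199!) = 6 = 6.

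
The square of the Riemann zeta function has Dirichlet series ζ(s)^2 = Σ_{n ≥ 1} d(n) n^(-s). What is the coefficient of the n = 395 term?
d(395) = 4

ζ(s)^2 = (Σ 1/m^s)(Σ 1/k^s). The coefficient of 1/n^s in the product is the number of ordered pairs (m, k) with mk = n, which equals d(n). For n = 395, divisors are [1, 5, 79, 395], so d(395) = 4.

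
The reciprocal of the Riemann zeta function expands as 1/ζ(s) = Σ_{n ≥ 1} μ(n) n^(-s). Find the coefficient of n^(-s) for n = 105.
μ(105) = -1

Factor n = 105 = 3 · 5 · 7. μ(n) = 0 if any exponent ≥ 2 (not squarefree); otherwise μ(n) = (−1)^{ω(n)} where ω(n) is the number of distinct prime factors. Applying: μ(105) = -1.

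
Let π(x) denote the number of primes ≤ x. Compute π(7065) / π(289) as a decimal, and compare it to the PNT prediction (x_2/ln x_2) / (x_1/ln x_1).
π(7065)/π(289) = 907/61 ≈ 14.8689;  PNT prediction ≈ 15.6296.

π(289) = 61 and π(7065) = 907, so π(7065)/π(289) ≈ 14.8689. The PNT-predicted ratio is (7065/ln(7065)) / (289/ln(289)) ≈ 15.6296. The two agree to within a few percent, as expected.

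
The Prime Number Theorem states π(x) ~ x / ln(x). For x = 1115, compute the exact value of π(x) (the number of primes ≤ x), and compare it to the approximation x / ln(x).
π(1115) = 186;  x/ln(x) ≈ 158.91;  relative error ≈ 14.57%.

Directly count primes up to 1115: π(1115) = 186. The PNT approximation gives 1115/ln(1115) ≈ 1115/7.01661 ≈ 158.91. Relative error (π(x) − x/ln(x)) / π(x) ≈ 14.57%; the approximation is known to undercount slightly (Li(x) is a better estimate).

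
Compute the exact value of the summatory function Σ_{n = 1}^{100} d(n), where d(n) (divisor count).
Σ_{n ≤ 100} d(n) = 482

Compute d(n) for each 1 ≤ n ≤ 100: d(1) = 1, d(2) = 2, d(3) = 2, d(4) = 3, d(5) = 2, d(6) = 4, d(7) = 2, d(8) = 4, d(9) = 3, d(10) = 4, d(11) = 2, d(12) = 6, d(13) = 2, d(14) = 4, d(15) = 4, d(16) = 5, d(17) = 2, d(18) = 6, d(19) = 2, d(20) = 6, d(21) = 4, d(22) = 4, d(23) = 2, d(24) = 8, d(25) = 3, d(26) = 4, d(27) = 4, d(28) = 6, d(29) = 2, d(30) = 8, d(31) = 2, d(32) = 6, d(33) = 4, d(34) = 4, d(35) = 4, d(36) = 9, d(37) = 2, d(38) = 4, d(39) = 4, d(40) = 8, d(41) = 2, d(42) = 8, d(43) = 2, d(44) = 6, d(45) = 6, d(46) = 4, d(47) = 2, d(48) = 10, d(49) = 3, d(50) = 6, d(51) = 4, d(52) = 6, d(53) = 2, d(54) = 8, d(55) = 4, d(56) = 8, d(57) = 4, d(58) = 4, d(59) = 2, d(60) = 12, d(61) = 2, d(62) = 4, d(63) = 6, d(64) = 7, d(65) = 4, d(66) = 8, d(67) = 2, d(68) = 6, d(69) = 4, d(70) = 8, d(71) = 2, d(72) = 12, d(73) = 2, d(74) = 4, d(75) = 6, d(76) = 6, d(77) = 4, d(78) = 8, d(79) = 2, d(80) = 10, d(81) = 5, d(82) = 4, d(83) = 2, d(84) = 12, d(85) = 4, d(86) = 4, d(87) = 4, d(88) = 8, d(89) = 2, d(90) = 12, d(91) = 4, d(92) = 6, d(93) = 4, d(94) = 4, d(95) = 4, d(96) = 12, d(97) = 2, d(98) = 6, d(99) = 6, d(100) = 9. Summing all 100 values: 482. (Dirichlet's divisor formula: Σ_{n ≤ x} d(n) = x ln(x) + (2γ − 1) x + O(√x). For x = 100, the asymptotic estimate is ≈ 475.96.)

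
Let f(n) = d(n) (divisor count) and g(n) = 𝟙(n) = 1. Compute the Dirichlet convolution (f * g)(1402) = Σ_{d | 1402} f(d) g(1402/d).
(d * 𝟙)(1402) = 9

Divisors of 1402: [1, 2, 701, 1402]. For each d | 1402:
  d = 1: d(1) · 𝟙(1402/1) = 1 · 1 = 1
  d = 2: d(2) · 𝟙(1402/2) = 2 · 1 = 2
  d = 701: d(701) · 𝟙(1402/701) = 2 · 1 = 2
  d = 1402: d(1402) · 𝟙(1402/1402) = 4 · 1 = 4
Summing: (d * 𝟙)(1402) = 1 + 2 + 2 + 4 = 9.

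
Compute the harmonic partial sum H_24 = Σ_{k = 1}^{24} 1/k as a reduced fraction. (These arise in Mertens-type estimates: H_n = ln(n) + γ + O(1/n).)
H_24 = 1347822955/356948592

Direct summation: H_24 = 1 + 1/2 + ... + 1/24. The least common denominator is lcm(1, ..., 24) = 5354228880; over this denominator the numerator is 5354228880 + 2677114440 + 1784742960 + 1338557220 + 1070845776 + 892371480 + 764889840 + 669278610 + 594914320 + 535422888 + 486748080 + 446185740 + 411863760 + 382444920 + 356948592 + 334639305 + 314954640 + 297457160 + 281801520 + 267711444 + 254963280 + 243374040 + 232792560 + 223092870 = 20217344325, so H_24 = 20217344325/5354228880; reducing by gcd(20217344325, 5354228880) = 15 gives 1347822955/356948592 ≈ 3.77596. (The PNT-adjacent estimate ln(24) + γ ≈ 3.75527 matches within O(1/n).)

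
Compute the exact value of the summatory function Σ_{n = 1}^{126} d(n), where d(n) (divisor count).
Σ_{n ≤ 126} d(n) = 635

Compute d(n) for each 1 ≤ n ≤ 126: d(1) = 1, d(2) = 2, d(3) = 2, d(4) = 3, d(5) = 2, d(6) = 4, d(7) = 2, d(8) = 4, d(9) = 3, d(10) = 4, d(11) = 2, d(12) = 6, d(13) = 2, d(14) = 4, d(15) = 4, d(16) = 5, d(17) = 2, d(18) = 6, d(19) = 2, d(20) = 6, d(21) = 4, d(22) = 4, d(23) = 2, d(24) = 8, d(25) = 3, d(26) = 4, d(27) = 4, d(28) = 6, d(29) = 2, d(30) = 8, d(31) = 2, d(32) = 6, d(33) = 4, d(34) = 4, d(35) = 4, d(36) = 9, d(37) = 2, d(38) = 4, d(39) = 4, d(40) = 8, d(41) = 2, d(42) = 8, d(43) = 2, d(44) = 6, d(45) = 6, d(46) = 4, d(47) = 2, d(48) = 10, d(49) = 3, d(50) = 6, d(51) = 4, d(52) = 6, d(53) = 2, d(54) = 8, d(55) = 4, d(56) = 8, d(57) = 4, d(58) = 4, d(59) = 2, d(60) = 12, d(61) = 2, d(62) = 4, d(63) = 6, d(64) = 7, d(65) = 4, d(66) = 8, d(67) = 2, d(68) = 6, d(69) = 4, d(70) = 8, d(71) = 2, d(72) = 12, d(73) = 2, d(74) = 4, d(75) = 6, d(76) = 6, d(77) = 4, d(78) = 8, d(79) = 2, d(80) = 10, d(81) = 5, d(82) = 4, d(83) = 2, d(84) = 12, d(85) = 4, d(86) = 4, d(87) = 4, d(88) = 8, d(89) = 2, d(90) = 12, d(91) = 4, d(92) = 6, d(93) = 4, d(94) = 4, d(95) = 4, d(96) = 12, d(97) = 2, d(98) = 6, d(99) = 6, d(100) = 9, d(101) = 2, d(102) = 8, d(103) = 2, d(104) = 8, d(105) = 8, d(106) = 4, d(107) = 2, d(108) = 12, d(109) = 2, d(110) = 8, d(111) = 4, d(112) = 10, d(113) = 2, d(114) = 8, d(115) = 4, d(116) = 6, d(117) = 6, d(118) = 4, d(119) = 4, d(120) = 16, d(121) = 3, d(122) = 4, d(123) = 4, d(124) = 6, d(125) = 4, d(126) = 12. Summing all 126 values: 635. (Dirichlet's divisor formula: Σ_{n ≤ x} d(n) = x ln(x) + (2γ − 1) x + O(√x). For x = 126, the asymptotic estimate is ≈ 628.83.)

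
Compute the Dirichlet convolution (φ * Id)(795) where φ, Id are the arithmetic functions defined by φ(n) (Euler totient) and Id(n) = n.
(φ * Id)(795) = 4725

Divisors of 795: [1, 3, 5, 15, 53, 159, 265, 795]. For each d | 795:
  d = 1: φ(1) · Id(795/1) = 1 · 795 = 795
  d = 3: φ(3) · Id(795/3) = 2 · 265 = 530
  d = 5: φ(5) · Id(795/5) = 4 · 159 = 636
  d = 15: φ(15) · Id(795/15) = 8 · 53 = 424
  d = 53: φ(53) · Id(795/53) = 52 · 15 = 780
  d = 159: φ(159) · Id(795/159) = 104 · 5 = 520
  d = 265: φ(265) · Id(795/265) = 208 · 3 = 624
  d = 795: φ(795) · Id(795/795) = 416 · 1 = 416
Summing: (φ * Id)(795) = 795 + 530 + 636 + 424 + 780 + 520 + 624 + 416 = 4725.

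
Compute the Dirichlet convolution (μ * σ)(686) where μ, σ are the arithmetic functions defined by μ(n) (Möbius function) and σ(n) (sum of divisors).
(μ * σ)(686) = 686

Divisors of 686: [1, 2, 7, 14, 49, 98, 343, 686]. For each d | 686:
  d = 1: μ(1) · σ(686/1) = 1 · 1200 = 1200
  d = 2: μ(2) · σ(686/2) = -1 · 400 = -400
  d = 7: μ(7) · σ(686/7) = -1 · 171 = -171
  d = 14: μ(14) · σ(686/14) = 1 · 57 = 57
  d = 49: μ(49) · σ(686/49) = 0 · 24 = 0
  d = 98: μ(98) · σ(686/98) = 0 · 8 = 0
  d = 343: μ(343) · σ(686/343) = 0 · 3 = 0
  d = 686: μ(686) · σ(686/686) = 0 · 1 = 0
Summing: (μ * σ)(686) = 1200 + -400 + -171 + 57 + 0 + 0 + 0 + 0 = 686.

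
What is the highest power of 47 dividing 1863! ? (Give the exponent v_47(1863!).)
v_47(1863!) = 39

Legendre's formula: v_p(n!) = Σ_{k ≥ 1} ⌊n / p^k⌋. For p = 47, n = 1863, the terms are:
  ⌊1863/47^1⌋ = ⌊1863/47⌋ = 39
(the next term ⌊1863/47^2⌋ = 0, terminating the sum). Summing: v_47(1863!) = 39 = 39.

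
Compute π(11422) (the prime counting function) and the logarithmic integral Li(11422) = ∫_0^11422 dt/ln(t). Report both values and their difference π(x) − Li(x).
π(11422) = 1377;  Li(11422) ≈ 1399.40;  π(x) − Li(x) ≈ -22.40.

Direct count of primes ≤ 11422 gives π(11422) = 1377. Numerical evaluation of the logarithmic integral gives Li(11422) ≈ 1399.40. The difference π(x) − Li(x) ≈ -22.40 is typically negative for small/moderate x (Li(x) overestimates), though Littlewood's theorem shows this sign changes infinitely often.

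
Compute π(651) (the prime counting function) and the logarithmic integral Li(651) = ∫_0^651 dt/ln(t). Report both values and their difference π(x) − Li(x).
π(651) = 118;  Li(651) ≈ 125.57;  π(x) − Li(x) ≈ -7.57.

Direct count of primes ≤ 651 gives π(651) = 118. Numerical evaluation of the logarithmic integral gives Li(651) ≈ 125.57. The difference π(x) − Li(x) ≈ -7.57 is typically negative for small/moderate x (Li(x) overestimates), though Littlewood's theorem shows this sign changes infinitely often.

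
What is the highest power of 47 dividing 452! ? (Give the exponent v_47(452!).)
v_47(452!) = 9

Legendre's formula: v_p(n!) = Σ_{k ≥ 1} ⌊n / p^k⌋. For p = 47, n = 452, the terms are:
  ⌊452/47^1⌋ = ⌊452/47⌋ = 9
(the next term ⌊452/47^2⌋ = 0, terminating the sum). Summing: v_47(452!) = 9 = 9.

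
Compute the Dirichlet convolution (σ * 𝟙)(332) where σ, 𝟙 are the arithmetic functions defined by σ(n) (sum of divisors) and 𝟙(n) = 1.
(σ * 𝟙)(332) = 935

Divisors of 332: [1, 2, 4, 83, 166, 332]. For each d | 332:
  d = 1: σ(1) · 𝟙(332/1) = 1 · 1 = 1
  d = 2: σ(2) · 𝟙(332/2) = 3 · 1 = 3
  d = 4: σ(4) · 𝟙(332/4) = 7 · 1 = 7
  d = 83: σ(83) · 𝟙(332/83) = 84 · 1 = 84
  d = 166: σ(166) · 𝟙(332/166) = 252 · 1 = 252
  d = 332: σ(332) · 𝟙(332/332) = 588 · 1 = 588
Summing: (σ * 𝟙)(332) = 1 + 3 + 7 + 84 + 252 + 588 = 935.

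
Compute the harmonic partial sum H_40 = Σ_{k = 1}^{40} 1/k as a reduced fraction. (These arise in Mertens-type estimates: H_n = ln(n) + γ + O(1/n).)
H_40 = 2078178381193813/485721041551200

Direct summation: H_40 = 1 + 1/2 + ... + 1/40. The least common denominator is lcm(1, ..., 40) = 5342931457063200; over this denominator the numerator is 5342931457063200 + 2671465728531600 + 1780977152354400 + 1335732864265800 + 1068586291412640 + 890488576177200 + 763275922437600 + 667866432132900 + 593659050784800 + 534293145706320 + 485721041551200 + 445244288088600 + 410994727466400 + 381637961218800 + 356195430470880 + 333933216066450 + 314290085709600 + 296829525392400 + 281206918792800 + 267146572853160 + 254425307479200 + 242860520775600 + 232301367698400 + 222622144044300 + 213717258282528 + 205497363733200 + 197886350261600 + 190818980609400 + 184239015760800 + 178097715235440 + 172352627647200 + 166966608033225 + 161907013850400 + 157145042854800 + 152655184487520 + 148414762696200 + 144403552893600 + 140603459396400 + 136998242488800 + 133573286426580 = 22859962193131943, so H_40 = 22859962193131943/5342931457063200; reducing by gcd(22859962193131943, 5342931457063200) = 11 gives 2078178381193813/485721041551200 ≈ 4.27854. (The PNT-adjacent estimate ln(40) + γ ≈ 4.26610 matches within O(1/n).)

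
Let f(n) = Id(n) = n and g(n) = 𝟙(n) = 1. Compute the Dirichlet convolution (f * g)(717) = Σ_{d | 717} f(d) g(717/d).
(Id * 𝟙)(717) = 960

Divisors of 717: [1, 3, 239, 717]. For each d | 717:
  d = 1: Id(1) · 𝟙(717/1) = 1 · 1 = 1
  d = 3: Id(3) · 𝟙(717/3) = 3 · 1 = 3
  d = 239: Id(239) · 𝟙(717/239) = 239 · 1 = 239
  d = 717: Id(717) · 𝟙(717/717) = 717 · 1 = 717
Summing: (Id * 𝟙)(717) = 1 + 3 + 239 + 717 = 960.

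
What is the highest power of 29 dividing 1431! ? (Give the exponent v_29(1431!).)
v_29(1431!) = 50

Legendre's formula: v_p(n!) = Σ_{k ≥ 1} ⌊n / p^k⌋. For p = 29, n = 1431, the terms are:
  ⌊1431/29^1⌋ = ⌊1431/29⌋ = 49
  ⌊1431/29^2⌋ = ⌊1431/841⌋ = 1
(the next term ⌊1431/29^3⌋ = 0, terminating the sum). Summing: v_29(1431!) = 49 + 1 = 50.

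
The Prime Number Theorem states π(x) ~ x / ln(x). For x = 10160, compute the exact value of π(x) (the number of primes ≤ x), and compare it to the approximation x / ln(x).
π(10160) = 1247;  x/ln(x) ≈ 1101.21;  relative error ≈ 11.69%.

Directly count primes up to 10160: π(10160) = 1247. The PNT approximation gives 10160/ln(10160) ≈ 10160/9.22621 ≈ 1101.21. Relative error (π(x) − x/ln(x)) / π(x) ≈ 11.69%; the approximation is known to undercount slightly (Li(x) is a better estimate).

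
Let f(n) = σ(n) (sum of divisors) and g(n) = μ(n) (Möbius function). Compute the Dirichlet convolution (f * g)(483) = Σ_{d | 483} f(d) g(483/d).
(σ * μ)(483) = 483

Divisors of 483: [1, 3, 7, 21, 23, 69, 161, 483]. For each d | 483:
  d = 1: σ(1) · μ(483/1) = 1 · -1 = -1
  d = 3: σ(3) · μ(483/3) = 4 · 1 = 4
  d = 7: σ(7) · μ(483/7) = 8 · 1 = 8
  d = 21: σ(21) · μ(483/21) = 32 · -1 = -32
  d = 23: σ(23) · μ(483/23) = 24 · 1 = 24
  d = 69: σ(69) · μ(483/69) = 96 · -1 = -96
  d = 161: σ(161) · μ(483/161) = 192 · -1 = -192
  d = 483: σ(483) · μ(483/483) = 768 · 1 = 768
Summing: (σ * μ)(483) = -1 + 4 + 8 + -32 + 24 + -96 + -192 + 768 = 483.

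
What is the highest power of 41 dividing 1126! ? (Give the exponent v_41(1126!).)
v_41(1126!) = 27

Legendre's formula: v_p(n!) = Σ_{k ≥ 1} ⌊n / p^k⌋. For p = 41, n = 1126, the terms are:
  ⌊1126/41^1⌋ = ⌊1126/41⌋ = 27
(the next term ⌊1126/41^2⌋ = 0, terminating the sum). Summing: v_41(1126!) = 27 = 27.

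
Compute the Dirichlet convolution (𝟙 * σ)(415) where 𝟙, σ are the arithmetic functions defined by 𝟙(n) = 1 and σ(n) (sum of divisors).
(𝟙 * σ)(415) = 595

Divisors of 415: [1, 5, 83, 415]. For each d | 415:
  d = 1: 𝟙(1) · σ(415/1) = 1 · 504 = 504
  d = 5: 𝟙(5) · σ(415/5) = 1 · 84 = 84
  d = 83: 𝟙(83) · σ(415/83) = 1 · 6 = 6
  d = 415: 𝟙(415) · σ(415/415) = 1 · 1 = 1
Summing: (𝟙 * σ)(415) = 504 + 84 + 6 + 1 = 595.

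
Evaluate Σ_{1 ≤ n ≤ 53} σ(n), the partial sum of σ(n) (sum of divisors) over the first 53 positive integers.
Σ_{n ≤ 53} σ(n) = 2304

Compute σ(n) for each 1 ≤ n ≤ 53: σ(1) = 1, σ(2) = 3, σ(3) = 4, σ(4) = 7, σ(5) = 6, σ(6) = 12, σ(7) = 8, σ(8) = 15, σ(9) = 13, σ(10) = 18, σ(11) = 12, σ(12) = 28, σ(13) = 14, σ(14) = 24, σ(15) = 24, σ(16) = 31, σ(17) = 18, σ(18) = 39, σ(19) = 20, σ(20) = 42, σ(21) = 32, σ(22) = 36, σ(23) = 24, σ(24) = 60, σ(25) = 31, σ(26) = 42, σ(27) = 40, σ(28) = 56, σ(29) = 30, σ(30) = 72, σ(31) = 32, σ(32) = 63, σ(33) = 48, σ(34) = 54, σ(35) = 48, σ(36) = 91, σ(37) = 38, σ(38) = 60, σ(39) = 56, σ(40) = 90, σ(41) = 42, σ(42) = 96, σ(43) = 44, σ(44) = 84, σ(45) = 78, σ(46) = 72, σ(47) = 48, σ(48) = 124, σ(49) = 57, σ(50) = 93, σ(51) = 72, σ(52) = 98, σ(53) = 54. Summing all 53 values: 2304. (Average order: Σ_{n ≤ x} σ(n) ~ (π²/12) x². For x = 53, (π²/12)·53² ≈ 2310.31.)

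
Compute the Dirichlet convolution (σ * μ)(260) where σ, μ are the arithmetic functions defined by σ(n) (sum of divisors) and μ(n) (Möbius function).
(σ * μ)(260) = 260

Divisors of 260: [1, 2, 4, 5, 10, 13, 20, 26, 52, 65, 130, 260]. For each d | 260:
  d = 1: σ(1) · μ(260/1) = 1 · 0 = 0
  d = 2: σ(2) · μ(260/2) = 3 · -1 = -3
  d = 4: σ(4) · μ(260/4) = 7 · 1 = 7
  d = 5: σ(5) · μ(260/5) = 6 · 0 = 0
  d = 10: σ(10) · μ(260/10) = 18 · 1 = 18
  d = 13: σ(13) · μ(260/13) = 14 · 0 = 0
  d = 20: σ(20) · μ(260/20) = 42 · -1 = -42
  d = 26: σ(26) · μ(260/26) = 42 · 1 = 42
  d = 52: σ(52) · μ(260/52) = 98 · -1 = -98
  d = 65: σ(65) · μ(260/65) = 84 · 0 = 0
  d = 130: σ(130) · μ(260/130) = 252 · -1 = -252
  d = 260: σ(260) · μ(260/260) = 588 · 1 = 588
Summing: (σ * μ)(260) = 0 + -3 + 7 + 0 + 18 + 0 + -42 + 42 + -98 + 0 + -252 + 588 = 260.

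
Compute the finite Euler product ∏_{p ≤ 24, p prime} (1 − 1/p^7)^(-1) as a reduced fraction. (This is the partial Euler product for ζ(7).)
∏ = 48232764637425582400715871008195503014129789903328125/47833390398549347808770198286798982719063238904795968

The primes p ≤ 24 are [2, 3, 5, 7, 11, 13, 17, 19, 23]. For each prime, (1 − 1/p^7)^(-1) = p^7 / (p^7 − 1). The product is (1 − 1/2^7)^(-1), (1 − 1/3^7)^(-1), (1 − 1/5^7)^(-1), (1 − 1/7^7)^(-1), (1 − 1/11^7)^(-1), (1 − 1/13^7)^(-1), (1 − 1/17^7)^(-1), (1 − 1/19^7)^(-1), (1 − 1/23^7)^(-1) = ∏ p^7 / (p^7 − 1) = 48232764637425582400715871008195503014129789903328125/47833390398549347808770198286798982719063238904795968.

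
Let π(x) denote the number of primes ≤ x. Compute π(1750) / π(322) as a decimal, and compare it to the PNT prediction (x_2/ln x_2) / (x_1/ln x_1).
π(1750)/π(322) = 272/66 ≈ 4.1212;  PNT prediction ≈ 4.2027.

π(322) = 66 and π(1750) = 272, so π(1750)/π(322) ≈ 4.1212. The PNT-predicted ratio is (1750/ln(1750)) / (322/ln(322)) ≈ 4.2027. The two agree to within a few percent, as expected.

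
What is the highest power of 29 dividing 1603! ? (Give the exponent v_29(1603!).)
v_29(1603!) = 56

Legendre's formula: v_p(n!) = Σ_{k ≥ 1} ⌊n / p^k⌋. For p = 29, n = 1603, the terms are:
  ⌊1603/29^1⌋ = ⌊1603/29⌋ = 55
  ⌊1603/29^2⌋ = ⌊1603/841⌋ = 1
(the next term ⌊1603/29^3⌋ = 0, terminating the sum). Summing: v_29(1603!) = 55 + 1 = 56.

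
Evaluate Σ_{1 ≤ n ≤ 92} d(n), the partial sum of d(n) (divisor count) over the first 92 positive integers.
Σ_{n ≤ 92} d(n) = 435

Compute d(n) for each 1 ≤ n ≤ 92: d(1) = 1, d(2) = 2, d(3) = 2, d(4) = 3, d(5) = 2, d(6) = 4, d(7) = 2, d(8) = 4, d(9) = 3, d(10) = 4, d(11) = 2, d(12) = 6, d(13) = 2, d(14) = 4, d(15) = 4, d(16) = 5, d(17) = 2, d(18) = 6, d(19) = 2, d(20) = 6, d(21) = 4, d(22) = 4, d(23) = 2, d(24) = 8, d(25) = 3, d(26) = 4, d(27) = 4, d(28) = 6, d(29) = 2, d(30) = 8, d(31) = 2, d(32) = 6, d(33) = 4, d(34) = 4, d(35) = 4, d(36) = 9, d(37) = 2, d(38) = 4, d(39) = 4, d(40) = 8, d(41) = 2, d(42) = 8, d(43) = 2, d(44) = 6, d(45) = 6, d(46) = 4, d(47) = 2, d(48) = 10, d(49) = 3, d(50) = 6, d(51) = 4, d(52) = 6, d(53) = 2, d(54) = 8, d(55) = 4, d(56) = 8, d(57) = 4, d(58) = 4, d(59) = 2, d(60) = 12, d(61) = 2, d(62) = 4, d(63) = 6, d(64) = 7, d(65) = 4, d(66) = 8, d(67) = 2, d(68) = 6, d(69) = 4, d(70) = 8, d(71) = 2, d(72) = 12, d(73) = 2, d(74) = 4, d(75) = 6, d(76) = 6, d(77) = 4, d(78) = 8, d(79) = 2, d(80) = 10, d(81) = 5, d(82) = 4, d(83) = 2, d(84) = 12, d(85) = 4, d(86) = 4, d(87) = 4, d(88) = 8, d(89) = 2, d(90) = 12, d(91) = 4, d(92) = 6. Summing all 92 values: 435. (Dirichlet's divisor formula: Σ_{n ≤ x} d(n) = x ln(x) + (2γ − 1) x + O(√x). For x = 92, the asymptotic estimate is ≈ 430.21.)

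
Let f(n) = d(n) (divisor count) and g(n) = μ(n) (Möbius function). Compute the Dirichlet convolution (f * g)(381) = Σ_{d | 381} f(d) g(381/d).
(d * μ)(381) = 1

Divisors of 381: [1, 3, 127, 381]. For each d | 381:
  d = 1: d(1) · μ(381/1) = 1 · 1 = 1
  d = 3: d(3) · μ(381/3) = 2 · -1 = -2
  d = 127: d(127) · μ(381/127) = 2 · -1 = -2
  d = 381: d(381) · μ(381/381) = 4 · 1 = 4
Summing: (d * μ)(381) = 1 + -2 + -2 + 4 = 1.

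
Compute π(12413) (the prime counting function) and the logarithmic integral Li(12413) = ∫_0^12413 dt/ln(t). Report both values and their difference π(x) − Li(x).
π(12413) = 1482;  Li(12413) ≈ 1504.99;  π(x) − Li(x) ≈ -22.99.

Direct count of primes ≤ 12413 gives π(12413) = 1482. Numerical evaluation of the logarithmic integral gives Li(12413) ≈ 1504.99. The difference π(x) − Li(x) ≈ -22.99 is typically negative for small/moderate x (Li(x) overestimates), though Littlewood's theorem shows this sign changes infinitely often.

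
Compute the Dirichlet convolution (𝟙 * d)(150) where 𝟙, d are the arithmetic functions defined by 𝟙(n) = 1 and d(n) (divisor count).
(𝟙 * d)(150) = 54

Divisors of 150: [1, 2, 3, 5, 6, 10, 15, 25, 30, 50, 75, 150]. For each d | 150:
  d = 1: 𝟙(1) · d(150/1) = 1 · 12 = 12
  d = 2: 𝟙(2) · d(150/2) = 1 · 6 = 6
  d = 3: 𝟙(3) · d(150/3) = 1 · 6 = 6
  d = 5: 𝟙(5) · d(150/5) = 1 · 8 = 8
  d = 6: 𝟙(6) · d(150/6) = 1 · 3 = 3
  d = 10: 𝟙(10) · d(150/10) = 1 · 4 = 4
  d = 15: 𝟙(15) · d(150/15) = 1 · 4 = 4
  d = 25: 𝟙(25) · d(150/25) = 1 · 4 = 4
  d = 30: 𝟙(30) · d(150/30) = 1 · 2 = 2
  d = 50: 𝟙(50) · d(150/50) = 1 · 2 = 2
  d = 75: 𝟙(75) · d(150/75) = 1 · 2 = 2
  d = 150: 𝟙(150) · d(150/150) = 1 · 1 = 1
Summing: (𝟙 * d)(150) = 12 + 6 + 6 + 8 + 3 + 4 + 4 + 4 + 2 + 2 + 2 + 1 = 54.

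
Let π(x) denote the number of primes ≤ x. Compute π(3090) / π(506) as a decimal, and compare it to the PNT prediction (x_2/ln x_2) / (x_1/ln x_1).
π(3090)/π(506) = 442/96 ≈ 4.6042;  PNT prediction ≈ 4.7317.

π(506) = 96 and π(3090) = 442, so π(3090)/π(506) ≈ 4.6042. The PNT-predicted ratio is (3090/ln(3090)) / (506/ln(506)) ≈ 4.7317. The two agree to within a few percent, as expected.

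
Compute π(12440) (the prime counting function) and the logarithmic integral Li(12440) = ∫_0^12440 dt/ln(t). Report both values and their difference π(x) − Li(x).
π(12440) = 1485;  Li(12440) ≈ 1507.85;  π(x) − Li(x) ≈ -22.85.

Direct count of primes ≤ 12440 gives π(12440) = 1485. Numerical evaluation of the logarithmic integral gives Li(12440) ≈ 1507.85. The difference π(x) − Li(x) ≈ -22.85 is typically negative for small/moderate x (Li(x) overestimates), though Littlewood's theorem shows this sign changes infinitely often.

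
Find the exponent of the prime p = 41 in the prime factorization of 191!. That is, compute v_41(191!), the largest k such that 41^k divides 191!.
v_41(191!) = 4

Legendre's formula: v_p(n!) = Σ_{k ≥ 1} ⌊n / p^k⌋. For p = 41, n = 191, the terms are:
  ⌊191/41^1⌋ = ⌊191/41⌋ = 4
(the next term ⌊191/41^2⌋ = 0, terminating the sum). Summing: v_41(191!) = 4 = 4.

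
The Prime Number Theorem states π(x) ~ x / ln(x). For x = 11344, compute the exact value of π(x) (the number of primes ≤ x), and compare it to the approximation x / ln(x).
π(11344) = 1370;  x/ln(x) ≈ 1215.02;  relative error ≈ 11.31%.

Directly count primes up to 11344: π(11344) = 1370. The PNT approximation gives 11344/ln(11344) ≈ 11344/9.33644 ≈ 1215.02. Relative error (π(x) − x/ln(x)) / π(x) ≈ 11.31%; the approximation is known to undercount slightly (Li(x) is a better estimate).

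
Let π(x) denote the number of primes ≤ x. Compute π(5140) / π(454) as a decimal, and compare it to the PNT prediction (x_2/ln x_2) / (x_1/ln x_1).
π(5140)/π(454) = 685/87 ≈ 7.8736;  PNT prediction ≈ 8.1063.

π(454) = 87 and π(5140) = 685, so π(5140)/π(454) ≈ 7.8736. The PNT-predicted ratio is (5140/ln(5140)) / (454/ln(454)) ≈ 8.1063. The two agree to within a few percent, as expected.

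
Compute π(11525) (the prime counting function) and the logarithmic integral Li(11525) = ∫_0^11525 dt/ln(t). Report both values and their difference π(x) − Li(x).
π(11525) = 1389;  Li(11525) ≈ 1410.42;  π(x) − Li(x) ≈ -21.42.

Direct count of primes ≤ 11525 gives π(11525) = 1389. Numerical evaluation of the logarithmic integral gives Li(11525) ≈ 1410.42. The difference π(x) − Li(x) ≈ -21.42 is typically negative for small/moderate x (Li(x) overestimates), though Littlewood's theorem shows this sign changes infinitely often.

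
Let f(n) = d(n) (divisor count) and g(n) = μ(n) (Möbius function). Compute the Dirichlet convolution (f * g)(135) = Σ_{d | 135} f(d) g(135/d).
(d * μ)(135) = 1

Divisors of 135: [1, 3, 5, 9, 15, 27, 45, 135]. For each d | 135:
  d = 1: d(1) · μ(135/1) = 1 · 0 = 0
  d = 3: d(3) · μ(135/3) = 2 · 0 = 0
  d = 5: d(5) · μ(135/5) = 2 · 0 = 0
  d = 9: d(9) · μ(135/9) = 3 · 1 = 3
  d = 15: d(15) · μ(135/15) = 4 · 0 = 0
  d = 27: d(27) · μ(135/27) = 4 · -1 = -4
  d = 45: d(45) · μ(135/45) = 6 · -1 = -6
  d = 135: d(135) · μ(135/135) = 8 · 1 = 8
Summing: (d * μ)(135) = 0 + 0 + 0 + 3 + 0 + -4 + -6 + 8 = 1.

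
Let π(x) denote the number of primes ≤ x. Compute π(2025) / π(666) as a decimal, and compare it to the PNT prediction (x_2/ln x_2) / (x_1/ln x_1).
π(2025)/π(666) = 306/121 ≈ 2.5289;  PNT prediction ≈ 2.5964.

π(666) = 121 and π(2025) = 306, so π(2025)/π(666) ≈ 2.5289. The PNT-predicted ratio is (2025/ln(2025)) / (666/ln(666)) ≈ 2.5964. The two agree to within a few percent, as expected.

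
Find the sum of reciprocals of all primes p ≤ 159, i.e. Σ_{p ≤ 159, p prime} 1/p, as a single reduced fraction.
Σ 1/p = 67195167335560670940823020383181530154843058347995389615845419/35375166993717494840635767087951744212057570647889977422429870

π(159) = 37, so the primes ≤ 159 are [2, 3, 5, 7, 11, 13, 17, 19, 23, 29, 31, 37, 41, 43, 47, 53, 59, 61, 67, 71, 73, 79, 83, 89, 97, 101, 103, 107, 109, 113, 127, 131, 137, 139, 149, 151, 157]. Summing 1/p over these primes: 67195167335560670940823020383181530154843058347995389615845419/35375166993717494840635767087951744212057570647889977422429870 ≈ 1.8995. Mertens estimate ln ln(159) + 0.2615 ≈ 1.8846.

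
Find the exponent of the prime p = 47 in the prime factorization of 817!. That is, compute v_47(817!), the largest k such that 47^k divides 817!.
v_47(817!) = 17

Legendre's formula: v_p(n!) = Σ_{k ≥ 1} ⌊n / p^k⌋. For p = 47, n = 817, the terms are:
  ⌊817/47^1⌋ = ⌊817/47⌋ = 17
(the next term ⌊817/47^2⌋ = 0, terminating the sum). Summing: v_47(817!) = 17 = 17.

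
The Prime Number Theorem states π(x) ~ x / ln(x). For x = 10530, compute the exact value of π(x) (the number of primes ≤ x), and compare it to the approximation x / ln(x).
π(10530) = 1287;  x/ln(x) ≈ 1136.91;  relative error ≈ 11.66%.

Directly count primes up to 10530: π(10530) = 1287. The PNT approximation gives 10530/ln(10530) ≈ 10530/9.26198 ≈ 1136.91. Relative error (π(x) − x/ln(x)) / π(x) ≈ 11.66%; the approximation is known to undercount slightly (Li(x) is a better estimate).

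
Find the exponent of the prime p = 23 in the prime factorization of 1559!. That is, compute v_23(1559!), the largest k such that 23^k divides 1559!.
v_23(1559!) = 69

Legendre's formula: v_p(n!) = Σ_{k ≥ 1} ⌊n / p^k⌋. For p = 23, n = 1559, the terms are:
  ⌊1559/23^1⌋ = ⌊1559/23⌋ = 67
  ⌊1559/23^2⌋ = ⌊1559/529⌋ = 2
(the next term ⌊1559/23^3⌋ = 0, terminating the sum). Summing: v_23(1559!) = 67 + 2 = 69.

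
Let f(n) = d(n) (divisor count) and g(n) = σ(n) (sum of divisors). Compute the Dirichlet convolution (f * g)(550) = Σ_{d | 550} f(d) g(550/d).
(d * σ)(550) = 3220

Divisors of 550: [1, 2, 5, 10, 11, 22, 25, 50, 55, 110, 275, 550]. For each d | 550:
  d = 1: d(1) · σ(550/1) = 1 · 1116 = 1116
  d = 2: d(2) · σ(550/2) = 2 · 372 = 744
  d = 5: d(5) · σ(550/5) = 2 · 216 = 432
  d = 10: d(10) · σ(550/10) = 4 · 72 = 288
  d = 11: d(11) · σ(550/11) = 2 · 93 = 186
  d = 22: d(22) · σ(550/22) = 4 · 31 = 124
  d = 25: d(25) · σ(550/25) = 3 · 36 = 108
  d = 50: d(50) · σ(550/50) = 6 · 12 = 72
  d = 55: d(55) · σ(550/55) = 4 · 18 = 72
  d = 110: d(110) · σ(550/110) = 8 · 6 = 48
  d = 275: d(275) · σ(550/275) = 6 · 3 = 18
  d = 550: d(550) · σ(550/550) = 12 · 1 = 12
Summing: (d * σ)(550) = 1116 + 744 + 432 + 288 + 186 + 124 + 108 + 72 + 72 + 48 + 18 + 12 = 3220.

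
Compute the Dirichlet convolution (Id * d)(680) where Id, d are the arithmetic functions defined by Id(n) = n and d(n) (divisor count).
(Id * d)(680) = 3458

Divisors of 680: [1, 2, 4, 5, 8, 10, 17, 20, 34, 40, 68, 85, 136, 170, 340, 680]. For each d | 680:
  d = 1: Id(1) · d(680/1) = 1 · 16 = 16
  d = 2: Id(2) · d(680/2) = 2 · 12 = 24
  d = 4: Id(4) · d(680/4) = 4 · 8 = 32
  d = 5: Id(5) · d(680/5) = 5 · 8 = 40
  d = 8: Id(8) · d(680/8) = 8 · 4 = 32
  d = 10: Id(10) · d(680/10) = 10 · 6 = 60
  d = 17: Id(17) · d(680/17) = 17 · 8 = 136
  d = 20: Id(20) · d(680/20) = 20 · 4 = 80
  d = 34: Id(34) · d(680/34) = 34 · 6 = 204
  d = 40: Id(40) · d(680/40) = 40 · 2 = 80
  d = 68: Id(68) · d(680/68) = 68 · 4 = 272
  d = 85: Id(85) · d(680/85) = 85 · 4 = 340
  d = 136: Id(136) · d(680/136) = 136 · 2 = 272
  d = 170: Id(170) · d(680/170) = 170 · 3 = 510
  d = 340: Id(340) · d(680/340) = 340 · 2 = 680
  d = 680: Id(680) · d(680/680) = 680 · 1 = 680
Summing: (Id * d)(680) = 16 + 24 + 32 + 40 + 32 + 60 + 136 + 80 + 204 + 80 + 272 + 340 + 272 + 510 + 680 + 680 = 3458.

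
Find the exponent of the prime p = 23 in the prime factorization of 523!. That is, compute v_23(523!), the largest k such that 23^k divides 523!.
v_23(523!) = 22

Legendre's formula: v_p(n!) = Σ_{k ≥ 1} ⌊n / p^k⌋. For p = 23, n = 523, the terms are:
  ⌊523/23^1⌋ = ⌊523/23⌋ = 22
(the next term ⌊523/23^2⌋ = 0, terminating the sum). Summing: v_23(523!) = 22 = 22.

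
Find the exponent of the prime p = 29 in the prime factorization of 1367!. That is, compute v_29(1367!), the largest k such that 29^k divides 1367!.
v_29(1367!) = 48

Legendre's formula: v_p(n!) = Σ_{k ≥ 1} ⌊n / p^k⌋. For p = 29, n = 1367, the terms are:
  ⌊1367/29^1⌋ = ⌊1367/29⌋ = 47
  ⌊1367/29^2⌋ = ⌊1367/841⌋ = 1
(the next term ⌊1367/29^3⌋ = 0, terminating the sum). Summing: v_29(1367!) = 47 + 1 = 48.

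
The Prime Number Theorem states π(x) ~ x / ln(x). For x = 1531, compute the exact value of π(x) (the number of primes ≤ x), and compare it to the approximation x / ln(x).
π(1531) = 242;  x/ln(x) ≈ 208.76;  relative error ≈ 13.73%.

Directly count primes up to 1531: π(1531) = 242. The PNT approximation gives 1531/ln(1531) ≈ 1531/7.33368 ≈ 208.76. Relative error (π(x) − x/ln(x)) / π(x) ≈ 13.73%; the approximation is known to undercount slightly (Li(x) is a better estimate).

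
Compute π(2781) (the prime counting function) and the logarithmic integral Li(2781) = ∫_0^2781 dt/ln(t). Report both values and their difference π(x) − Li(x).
π(2781) = 404;  Li(2781) ≈ 415.28;  π(x) − Li(x) ≈ -11.28.

Direct count of primes ≤ 2781 gives π(2781) = 404. Numerical evaluation of the logarithmic integral gives Li(2781) ≈ 415.28. The difference π(x) − Li(x) ≈ -11.28 is typically negative for small/moderate x (Li(x) overestimates), though Littlewood's theorem shows this sign changes infinitely often.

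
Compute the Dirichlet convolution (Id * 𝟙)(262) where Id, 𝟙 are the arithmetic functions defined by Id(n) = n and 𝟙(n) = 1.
(Id * 𝟙)(262) = 396

Divisors of 262: [1, 2, 131, 262]. For each d | 262:
  d = 1: Id(1) · 𝟙(262/1) = 1 · 1 = 1
  d = 2: Id(2) · 𝟙(262/2) = 2 · 1 = 2
  d = 131: Id(131) · 𝟙(262/131) = 131 · 1 = 131
  d = 262: Id(262) · 𝟙(262/262) = 262 · 1 = 262
Summing: (Id * 𝟙)(262) = 1 + 2 + 131 + 262 = 396.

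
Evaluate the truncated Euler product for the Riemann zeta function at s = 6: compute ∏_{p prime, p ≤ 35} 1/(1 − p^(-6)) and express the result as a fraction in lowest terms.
∏ = 21845630847366461901783214359247811231609675/21473219492121468455585352466296495056879616

The primes p ≤ 35 are [2, 3, 5, 7, 11, 13, 17, 19, 23, 29, 31]. For each prime, (1 − 1/p^6)^(-1) = p^6 / (p^6 − 1). The product is (1 − 1/2^6)^(-1), (1 − 1/3^6)^(-1), (1 − 1/5^6)^(-1), (1 − 1/7^6)^(-1), (1 − 1/11^6)^(-1), (1 − 1/13^6)^(-1), (1 − 1/17^6)^(-1), (1 − 1/19^6)^(-1), (1 − 1/23^6)^(-1), (1 − 1/29^6)^(-1), (1 − 1/31^6)^(-1) = ∏ p^6 / (p^6 − 1) = 21845630847366461901783214359247811231609675/21473219492121468455585352466296495056879616.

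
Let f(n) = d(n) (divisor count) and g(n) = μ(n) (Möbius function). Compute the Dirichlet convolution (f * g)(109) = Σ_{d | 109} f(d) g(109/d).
(d * μ)(109) = 1

Divisors of 109: [1, 109]. For each d | 109:
  d = 1: d(1) · μ(109/1) = 1 · -1 = -1
  d = 109: d(109) · μ(109/109) = 2 · 1 = 2
Summing: (d * μ)(109) = -1 + 2 = 1.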